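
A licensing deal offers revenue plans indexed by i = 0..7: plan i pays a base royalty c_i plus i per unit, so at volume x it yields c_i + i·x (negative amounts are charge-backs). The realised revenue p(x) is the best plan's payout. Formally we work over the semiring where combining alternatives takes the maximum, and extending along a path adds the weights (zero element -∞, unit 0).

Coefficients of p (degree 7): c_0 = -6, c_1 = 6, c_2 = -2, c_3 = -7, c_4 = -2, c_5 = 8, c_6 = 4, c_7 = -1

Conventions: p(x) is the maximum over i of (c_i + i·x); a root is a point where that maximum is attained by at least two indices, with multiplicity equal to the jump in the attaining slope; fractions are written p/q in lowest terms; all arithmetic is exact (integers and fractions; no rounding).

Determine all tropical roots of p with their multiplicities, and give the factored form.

hull edge (i=0, c=-6) to (i=1, c=6): slope 12, span 1
hull edge (i=1, c=6) to (i=5, c=8): slope 1/2, span 4
hull edge (i=5, c=8) to (i=6, c=4): slope -4, span 1
hull edge (i=6, c=4) to (i=7, c=-1): slope -5, span 1
Factored form: p(x) = -1 ⊗ (x ⊕ (-12)) ⊗ (x ⊕ (-1/2)) ⊗ (x ⊕ (-1/2)) ⊗ (x ⊕ (-1/2)) ⊗ (x ⊕ (-1/2)) ⊗ (x ⊕ 4) ⊗ (x ⊕ 5)
Answer: roots = -12 (mult 1), -1/2 (mult 4), 4 (mult 1), 5 (mult 1)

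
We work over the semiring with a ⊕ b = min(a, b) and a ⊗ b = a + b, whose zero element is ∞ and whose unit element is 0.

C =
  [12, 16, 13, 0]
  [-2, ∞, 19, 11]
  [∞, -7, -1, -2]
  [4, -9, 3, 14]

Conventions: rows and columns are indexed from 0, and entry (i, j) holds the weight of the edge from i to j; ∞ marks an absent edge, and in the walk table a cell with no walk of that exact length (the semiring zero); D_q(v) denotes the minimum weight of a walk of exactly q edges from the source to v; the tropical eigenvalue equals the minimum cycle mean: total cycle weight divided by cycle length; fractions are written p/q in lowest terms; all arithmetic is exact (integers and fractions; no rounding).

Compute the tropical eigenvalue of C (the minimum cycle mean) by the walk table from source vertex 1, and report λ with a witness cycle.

q=0: [∞, 0, ∞, ∞]
q=1: [-2, ∞, 19, 11]
q=2: [10, 2, 11, -2]
q=3: [0, -11, 1, 9]
q=4: [-13, -6, 0, -1]
Optimal cycle mean attained by: cycle 0->3->1->0, total 0 + (-9) + (-2), length 3.
Answer: λ = -11/3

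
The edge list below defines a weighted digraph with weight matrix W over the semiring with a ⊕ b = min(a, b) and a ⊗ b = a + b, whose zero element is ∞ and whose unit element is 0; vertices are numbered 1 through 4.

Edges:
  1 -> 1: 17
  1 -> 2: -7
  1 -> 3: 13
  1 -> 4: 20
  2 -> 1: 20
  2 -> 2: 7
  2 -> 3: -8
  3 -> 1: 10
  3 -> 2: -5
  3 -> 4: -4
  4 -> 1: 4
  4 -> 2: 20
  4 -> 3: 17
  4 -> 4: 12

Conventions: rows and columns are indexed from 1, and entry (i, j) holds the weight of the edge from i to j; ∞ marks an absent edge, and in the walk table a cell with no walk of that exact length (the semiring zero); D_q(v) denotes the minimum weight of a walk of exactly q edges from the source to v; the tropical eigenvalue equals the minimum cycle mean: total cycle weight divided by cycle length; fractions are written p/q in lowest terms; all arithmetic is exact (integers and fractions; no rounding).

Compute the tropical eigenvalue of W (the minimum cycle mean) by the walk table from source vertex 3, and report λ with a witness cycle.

q=0: [∞, ∞, 0, ∞]
q=1: [10, -5, ∞, -4]
q=2: [0, 2, -13, 8]
q=3: [-3, -18, -6, -17]
q=4: [-13, -11, -26, -10]
Optimal cycle mean attained by: cycle 2->3->2, total (-8) + (-5), length 2.
Answer: λ = -13/2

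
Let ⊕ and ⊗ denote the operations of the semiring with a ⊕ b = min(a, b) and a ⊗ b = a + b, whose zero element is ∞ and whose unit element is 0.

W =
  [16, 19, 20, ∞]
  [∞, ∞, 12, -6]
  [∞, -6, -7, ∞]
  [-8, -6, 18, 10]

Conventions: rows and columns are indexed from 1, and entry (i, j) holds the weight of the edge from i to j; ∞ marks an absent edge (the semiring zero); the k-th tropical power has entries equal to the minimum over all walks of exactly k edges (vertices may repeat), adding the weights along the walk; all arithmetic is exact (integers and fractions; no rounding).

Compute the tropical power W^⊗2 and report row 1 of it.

W^⊗2:
  [32, 14, 13, 13]
  [-14, -12, 5, 4]
  [∞, -13, -14, -12]
  [2, 4, 6, -12]
Answer: row 1 of W^⊗2 = [32, 14, 13, 13]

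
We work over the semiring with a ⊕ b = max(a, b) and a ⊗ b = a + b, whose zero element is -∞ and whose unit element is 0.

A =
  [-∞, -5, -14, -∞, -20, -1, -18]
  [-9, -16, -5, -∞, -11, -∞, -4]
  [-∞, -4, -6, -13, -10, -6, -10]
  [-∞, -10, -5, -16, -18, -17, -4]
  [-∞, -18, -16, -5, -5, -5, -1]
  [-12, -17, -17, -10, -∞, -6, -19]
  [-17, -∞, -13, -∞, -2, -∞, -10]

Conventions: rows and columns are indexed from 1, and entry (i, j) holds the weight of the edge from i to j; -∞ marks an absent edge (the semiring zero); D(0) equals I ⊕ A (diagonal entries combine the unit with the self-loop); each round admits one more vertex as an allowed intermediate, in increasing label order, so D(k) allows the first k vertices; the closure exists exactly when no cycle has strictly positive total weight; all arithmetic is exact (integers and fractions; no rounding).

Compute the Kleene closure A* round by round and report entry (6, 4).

D(0):
  [0, -5, -14, -∞, -20, -1, -18]
  [-9, 0, -5, -∞, -11, -∞, -4]
  [-∞, -4, 0, -13, -10, -6, -10]
  [-∞, -10, -5, 0, -18, -17, -4]
  [-∞, -18, -16, -5, 0, -5, -1]
  [-12, -17, -17, -10, -∞, 0, -19]
  [-17, -∞, -13, -∞, -2, -∞, 0]
D(1):
  [0, -5, -14, -∞, -20, -1, -18]
  [-9, 0, -5, -∞, -11, -10, -4]
  [-∞, -4, 0, -13, -10, -6, -10]
  [-∞, -10, -5, 0, -18, -17, -4]
  [-∞, -18, -16, -5, 0, -5, -1]
  [-12, -17, -17, -10, -32, 0, -19]
  [-17, -22, -13, -∞, -2, -18, 0]
D(2):
  [0, -5, -10, -∞, -16, -1, -9]
  [-9, 0, -5, -∞, -11, -10, -4]
  [-13, -4, 0, -13, -10, -6, -8]
  [-19, -10, -5, 0, -18, -17, -4]
  [-27, -18, -16, -5, 0, -5, -1]
  [-12, -17, -17, -10, -28, 0, -19]
  [-17, -22, -13, -∞, -2, -18, 0]
D(3):
  [0, -5, -10, -23, -16, -1, -9]
  [-9, 0, -5, -18, -11, -10, -4]
  [-13, -4, 0, -13, -10, -6, -8]
  [-18, -9, -5, 0, -15, -11, -4]
  [-27, -18, -16, -5, 0, -5, -1]
  [-12, -17, -17, -10, -27, 0, -19]
  [-17, -17, -13, -26, -2, -18, 0]
D(4):
  [0, -5, -10, -23, -16, -1, -9]
  [-9, 0, -5, -18, -11, -10, -4]
  [-13, -4, 0, -13, -10, -6, -8]
  [-18, -9, -5, 0, -15, -11, -4]
  [-23, -14, -10, -5, 0, -5, -1]
  [-12, -17, -15, -10, -25, 0, -14]
  [-17, -17, -13, -26, -2, -18, 0]
D(5):
  [0, -5, -10, -21, -16, -1, -9]
  [-9, 0, -5, -16, -11, -10, -4]
  [-13, -4, 0, -13, -10, -6, -8]
  [-18, -9, -5, 0, -15, -11, -4]
  [-23, -14, -10, -5, 0, -5, -1]
  [-12, -17, -15, -10, -25, 0, -14]
  [-17, -16, -12, -7, -2, -7, 0]
D(6):
  [0, -5, -10, -11, -16, -1, -9]
  [-9, 0, -5, -16, -11, -10, -4]
  [-13, -4, 0, -13, -10, -6, -8]
  [-18, -9, -5, 0, -15, -11, -4]
  [-17, -14, -10, -5, 0, -5, -1]
  [-12, -17, -15, -10, -25, 0, -14]
  [-17, -16, -12, -7, -2, -7, 0]
D(7):
  [0, -5, -10, -11, -11, -1, -9]
  [-9, 0, -5, -11, -6, -10, -4]
  [-13, -4, 0, -13, -10, -6, -8]
  [-18, -9, -5, 0, -6, -11, -4]
  [-17, -14, -10, -5, 0, -5, -1]
  [-12, -17, -15, -10, -16, 0, -14]
  [-17, -16, -12, -7, -2, -7, 0]
Answer: A*[6][4] = -10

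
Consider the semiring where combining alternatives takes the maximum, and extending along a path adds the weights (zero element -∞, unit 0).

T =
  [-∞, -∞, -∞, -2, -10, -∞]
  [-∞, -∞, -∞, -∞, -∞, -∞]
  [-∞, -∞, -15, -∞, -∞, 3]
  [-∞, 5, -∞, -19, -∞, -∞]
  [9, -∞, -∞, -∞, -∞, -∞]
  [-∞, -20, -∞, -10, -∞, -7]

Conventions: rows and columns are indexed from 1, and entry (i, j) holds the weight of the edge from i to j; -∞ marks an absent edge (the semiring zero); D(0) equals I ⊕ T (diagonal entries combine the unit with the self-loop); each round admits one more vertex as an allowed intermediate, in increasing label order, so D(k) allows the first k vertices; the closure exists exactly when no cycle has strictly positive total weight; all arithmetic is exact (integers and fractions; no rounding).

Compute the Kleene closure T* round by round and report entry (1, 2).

D(0):
  [0, -∞, -∞, -2, -10, -∞]
  [-∞, 0, -∞, -∞, -∞, -∞]
  [-∞, -∞, 0, -∞, -∞, 3]
  [-∞, 5, -∞, 0, -∞, -∞]
  [9, -∞, -∞, -∞, 0, -∞]
  [-∞, -20, -∞, -10, -∞, 0]
D(1):
  [0, -∞, -∞, -2, -10, -∞]
  [-∞, 0, -∞, -∞, -∞, -∞]
  [-∞, -∞, 0, -∞, -∞, 3]
  [-∞, 5, -∞, 0, -∞, -∞]
  [9, -∞, -∞, 7, 0, -∞]
  [-∞, -20, -∞, -10, -∞, 0]
D(2):
  [0, -∞, -∞, -2, -10, -∞]
  [-∞, 0, -∞, -∞, -∞, -∞]
  [-∞, -∞, 0, -∞, -∞, 3]
  [-∞, 5, -∞, 0, -∞, -∞]
  [9, -∞, -∞, 7, 0, -∞]
  [-∞, -20, -∞, -10, -∞, 0]
D(3):
  [0, -∞, -∞, -2, -10, -∞]
  [-∞, 0, -∞, -∞, -∞, -∞]
  [-∞, -∞, 0, -∞, -∞, 3]
  [-∞, 5, -∞, 0, -∞, -∞]
  [9, -∞, -∞, 7, 0, -∞]
  [-∞, -20, -∞, -10, -∞, 0]
D(4):
  [0, 3, -∞, -2, -10, -∞]
  [-∞, 0, -∞, -∞, -∞, -∞]
  [-∞, -∞, 0, -∞, -∞, 3]
  [-∞, 5, -∞, 0, -∞, -∞]
  [9, 12, -∞, 7, 0, -∞]
  [-∞, -5, -∞, -10, -∞, 0]
D(5):
  [0, 3, -∞, -2, -10, -∞]
  [-∞, 0, -∞, -∞, -∞, -∞]
  [-∞, -∞, 0, -∞, -∞, 3]
  [-∞, 5, -∞, 0, -∞, -∞]
  [9, 12, -∞, 7, 0, -∞]
  [-∞, -5, -∞, -10, -∞, 0]
D(6):
  [0, 3, -∞, -2, -10, -∞]
  [-∞, 0, -∞, -∞, -∞, -∞]
  [-∞, -2, 0, -7, -∞, 3]
  [-∞, 5, -∞, 0, -∞, -∞]
  [9, 12, -∞, 7, 0, -∞]
  [-∞, -5, -∞, -10, -∞, 0]
Answer: T*[1][2] = 3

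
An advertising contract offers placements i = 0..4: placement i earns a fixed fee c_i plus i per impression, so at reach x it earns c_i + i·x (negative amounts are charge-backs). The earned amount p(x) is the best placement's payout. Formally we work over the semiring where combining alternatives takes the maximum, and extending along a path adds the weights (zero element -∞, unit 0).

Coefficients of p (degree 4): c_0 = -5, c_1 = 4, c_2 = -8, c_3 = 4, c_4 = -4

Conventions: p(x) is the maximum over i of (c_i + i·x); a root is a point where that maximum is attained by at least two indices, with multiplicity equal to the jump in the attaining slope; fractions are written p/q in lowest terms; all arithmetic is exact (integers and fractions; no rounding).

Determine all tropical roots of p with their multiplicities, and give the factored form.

hull edge (i=0, c=-5) to (i=1, c=4): slope 9, span 1
hull edge (i=1, c=4) to (i=3, c=4): slope 0, span 2
hull edge (i=3, c=4) to (i=4, c=-4): slope -8, span 1
Factored form: p(x) = -4 ⊗ (x ⊕ (-9)) ⊗ (x ⊕ 0) ⊗ (x ⊕ 0) ⊗ (x ⊕ 8)
Answer: roots = -9 (mult 1), 0 (mult 2), 8 (mult 1)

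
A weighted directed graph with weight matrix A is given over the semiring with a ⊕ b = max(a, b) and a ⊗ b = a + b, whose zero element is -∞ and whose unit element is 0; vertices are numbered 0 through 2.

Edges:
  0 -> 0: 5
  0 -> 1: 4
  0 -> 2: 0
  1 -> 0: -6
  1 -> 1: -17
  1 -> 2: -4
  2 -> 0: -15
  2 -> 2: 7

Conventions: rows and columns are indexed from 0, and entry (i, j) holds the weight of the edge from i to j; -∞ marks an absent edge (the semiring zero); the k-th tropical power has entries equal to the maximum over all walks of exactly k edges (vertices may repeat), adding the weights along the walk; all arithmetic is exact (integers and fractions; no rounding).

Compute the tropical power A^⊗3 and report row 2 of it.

A^⊗2:
  [10, 9, 7]
  [-1, -2, 3]
  [-8, -11, 14]
A^⊗3:
  [15, 14, 14]
  [4, 3, 10]
  [-1, -4, 21]
Answer: row 2 of A^⊗3 = [-1, -4, 21]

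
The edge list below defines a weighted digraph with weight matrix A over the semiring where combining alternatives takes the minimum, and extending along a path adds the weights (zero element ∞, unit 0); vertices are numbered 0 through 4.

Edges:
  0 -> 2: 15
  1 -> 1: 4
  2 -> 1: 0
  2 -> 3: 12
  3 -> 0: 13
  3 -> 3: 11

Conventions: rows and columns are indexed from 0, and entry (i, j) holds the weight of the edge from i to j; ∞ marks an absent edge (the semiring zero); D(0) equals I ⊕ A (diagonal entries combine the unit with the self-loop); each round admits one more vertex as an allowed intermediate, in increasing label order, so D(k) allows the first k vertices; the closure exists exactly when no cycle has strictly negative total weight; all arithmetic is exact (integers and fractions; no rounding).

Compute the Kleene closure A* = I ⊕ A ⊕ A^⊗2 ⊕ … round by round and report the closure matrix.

D(0):
  [0, ∞, 15, ∞, ∞]
  [∞, 0, ∞, ∞, ∞]
  [∞, 0, 0, 12, ∞]
  [13, ∞, ∞, 0, ∞]
  [∞, ∞, ∞, ∞, 0]
D(1):
  [0, ∞, 15, ∞, ∞]
  [∞, 0, ∞, ∞, ∞]
  [∞, 0, 0, 12, ∞]
  [13, ∞, 28, 0, ∞]
  [∞, ∞, ∞, ∞, 0]
D(2):
  [0, ∞, 15, ∞, ∞]
  [∞, 0, ∞, ∞, ∞]
  [∞, 0, 0, 12, ∞]
  [13, ∞, 28, 0, ∞]
  [∞, ∞, ∞, ∞, 0]
D(3):
  [0, 15, 15, 27, ∞]
  [∞, 0, ∞, ∞, ∞]
  [∞, 0, 0, 12, ∞]
  [13, 28, 28, 0, ∞]
  [∞, ∞, ∞, ∞, 0]
D(4):
  [0, 15, 15, 27, ∞]
  [∞, 0, ∞, ∞, ∞]
  [25, 0, 0, 12, ∞]
  [13, 28, 28, 0, ∞]
  [∞, ∞, ∞, ∞, 0]
D(5):
  [0, 15, 15, 27, ∞]
  [∞, 0, ∞, ∞, ∞]
  [25, 0, 0, 12, ∞]
  [13, 28, 28, 0, ∞]
  [∞, ∞, ∞, ∞, 0]
Answer: A* = [[0, 15, 15, 27, ∞], [∞, 0, ∞, ∞, ∞], [25, 0, 0, 12, ∞], [13, 28, 28, 0, ∞], [∞, ∞, ∞, ∞, 0]]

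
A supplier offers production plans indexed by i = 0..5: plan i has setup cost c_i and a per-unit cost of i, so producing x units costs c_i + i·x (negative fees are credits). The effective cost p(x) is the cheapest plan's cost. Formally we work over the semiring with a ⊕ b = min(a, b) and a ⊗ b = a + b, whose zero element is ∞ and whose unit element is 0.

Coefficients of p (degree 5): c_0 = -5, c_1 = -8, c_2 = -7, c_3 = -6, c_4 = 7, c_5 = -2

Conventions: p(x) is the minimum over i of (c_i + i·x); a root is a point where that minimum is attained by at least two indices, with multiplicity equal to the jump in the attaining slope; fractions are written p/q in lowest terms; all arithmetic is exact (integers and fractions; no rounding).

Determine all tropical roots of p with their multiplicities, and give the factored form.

hull edge (i=0, c=-5) to (i=1, c=-8): slope -3, span 1
hull edge (i=1, c=-8) to (i=3, c=-6): slope 1, span 2
hull edge (i=3, c=-6) to (i=5, c=-2): slope 2, span 2
Factored form: p(x) = -2 ⊗ (x ⊕ (-2)) ⊗ (x ⊕ (-2)) ⊗ (x ⊕ (-1)) ⊗ (x ⊕ (-1)) ⊗ (x ⊕ 3)
Answer: roots = -2 (mult 2), -1 (mult 2), 3 (mult 1)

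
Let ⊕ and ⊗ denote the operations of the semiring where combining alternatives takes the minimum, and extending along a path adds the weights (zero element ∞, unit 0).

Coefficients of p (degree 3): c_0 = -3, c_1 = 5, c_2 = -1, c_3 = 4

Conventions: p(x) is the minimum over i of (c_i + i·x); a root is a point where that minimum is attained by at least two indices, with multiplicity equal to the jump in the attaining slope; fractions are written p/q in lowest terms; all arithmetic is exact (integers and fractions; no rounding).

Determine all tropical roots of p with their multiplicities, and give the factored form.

hull edge (i=0, c=-3) to (i=2, c=-1): slope 1, span 2
hull edge (i=2, c=-1) to (i=3, c=4): slope 5, span 1
Factored form: p(x) = 4 ⊗ (x ⊕ (-5)) ⊗ (x ⊕ (-1)) ⊗ (x ⊕ (-1))
Answer: roots = -5 (mult 1), -1 (mult 2)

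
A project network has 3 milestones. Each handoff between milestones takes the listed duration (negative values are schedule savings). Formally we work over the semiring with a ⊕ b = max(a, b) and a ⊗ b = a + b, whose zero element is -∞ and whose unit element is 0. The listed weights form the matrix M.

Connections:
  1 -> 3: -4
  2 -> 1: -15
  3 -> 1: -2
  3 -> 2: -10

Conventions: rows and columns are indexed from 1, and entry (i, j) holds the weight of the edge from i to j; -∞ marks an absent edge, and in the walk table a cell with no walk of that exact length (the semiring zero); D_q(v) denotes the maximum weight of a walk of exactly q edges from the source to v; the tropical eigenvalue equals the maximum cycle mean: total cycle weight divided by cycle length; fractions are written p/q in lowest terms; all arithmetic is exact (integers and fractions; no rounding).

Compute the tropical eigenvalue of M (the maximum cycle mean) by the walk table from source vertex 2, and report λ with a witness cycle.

q=0: [-∞, 0, -∞]
q=1: [-15, -∞, -∞]
q=2: [-∞, -∞, -19]
q=3: [-21, -29, -∞]
Optimal cycle mean attained by: cycle 1->3->1, total (-4) + (-2), length 2.
Answer: λ = -3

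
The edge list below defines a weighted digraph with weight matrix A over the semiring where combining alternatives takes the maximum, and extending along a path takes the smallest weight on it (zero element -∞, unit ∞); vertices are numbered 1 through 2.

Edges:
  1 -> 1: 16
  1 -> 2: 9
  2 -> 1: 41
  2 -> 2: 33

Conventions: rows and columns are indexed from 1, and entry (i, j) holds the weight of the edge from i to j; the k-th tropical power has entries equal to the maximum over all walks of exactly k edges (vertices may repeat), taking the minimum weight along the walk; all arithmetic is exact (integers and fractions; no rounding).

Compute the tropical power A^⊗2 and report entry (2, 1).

A^⊗2:
  [16, 9]
  [33, 33]
Key observation: the optimum is the walk 2->2->1, with weight 33 min 41 = 33.
Optimal value attained by: walk 2->2->1.
Answer: (A^⊗2)[2][1] = 33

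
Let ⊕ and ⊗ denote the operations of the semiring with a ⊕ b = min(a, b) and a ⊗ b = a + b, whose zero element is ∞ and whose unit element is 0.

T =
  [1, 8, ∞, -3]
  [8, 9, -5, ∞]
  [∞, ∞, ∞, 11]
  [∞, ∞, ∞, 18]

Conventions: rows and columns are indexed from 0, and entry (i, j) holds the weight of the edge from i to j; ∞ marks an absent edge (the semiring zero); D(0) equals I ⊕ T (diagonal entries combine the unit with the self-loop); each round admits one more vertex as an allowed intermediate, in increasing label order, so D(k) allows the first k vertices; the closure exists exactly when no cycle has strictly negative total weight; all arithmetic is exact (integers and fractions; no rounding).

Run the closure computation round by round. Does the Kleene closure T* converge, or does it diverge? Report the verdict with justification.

D(0):
  [0, 8, ∞, -3]
  [8, 0, -5, ∞]
  [∞, ∞, 0, 11]
  [∞, ∞, ∞, 0]
D(1):
  [0, 8, ∞, -3]
  [8, 0, -5, 5]
  [∞, ∞, 0, 11]
  [∞, ∞, ∞, 0]
D(2):
  [0, 8, 3, -3]
  [8, 0, -5, 5]
  [∞, ∞, 0, 11]
  [∞, ∞, ∞, 0]
D(3):
  [0, 8, 3, -3]
  [8, 0, -5, 5]
  [∞, ∞, 0, 11]
  [∞, ∞, ∞, 0]
D(4):
  [0, 8, 3, -3]
  [8, 0, -5, 5]
  [∞, ∞, 0, 11]
  [∞, ∞, ∞, 0]
Key observation: every diagonal entry stays at the unit through all rounds, so no improving cycle exists.
Answer: CONVERGES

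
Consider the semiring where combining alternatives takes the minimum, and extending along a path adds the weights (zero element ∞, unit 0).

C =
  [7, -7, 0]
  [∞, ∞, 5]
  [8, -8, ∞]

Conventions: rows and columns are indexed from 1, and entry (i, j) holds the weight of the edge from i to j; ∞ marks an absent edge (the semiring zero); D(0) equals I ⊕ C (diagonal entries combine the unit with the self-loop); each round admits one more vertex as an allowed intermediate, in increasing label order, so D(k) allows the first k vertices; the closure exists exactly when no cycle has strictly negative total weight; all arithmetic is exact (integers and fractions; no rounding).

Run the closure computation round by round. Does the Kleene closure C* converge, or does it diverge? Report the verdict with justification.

D(0):
  [0, -7, 0]
  [∞, 0, 5]
  [8, -8, 0]
D(1):
  [0, -7, 0]
  [∞, 0, 5]
  [8, -8, 0]
Detection: at round 2, diagonal entry (3, 3) turns strictly negative.
Key observation: the cycle 3->2->3 has total weight (-8) + 5, which is strictly negative.
Answer: DIVERGES — negative cycle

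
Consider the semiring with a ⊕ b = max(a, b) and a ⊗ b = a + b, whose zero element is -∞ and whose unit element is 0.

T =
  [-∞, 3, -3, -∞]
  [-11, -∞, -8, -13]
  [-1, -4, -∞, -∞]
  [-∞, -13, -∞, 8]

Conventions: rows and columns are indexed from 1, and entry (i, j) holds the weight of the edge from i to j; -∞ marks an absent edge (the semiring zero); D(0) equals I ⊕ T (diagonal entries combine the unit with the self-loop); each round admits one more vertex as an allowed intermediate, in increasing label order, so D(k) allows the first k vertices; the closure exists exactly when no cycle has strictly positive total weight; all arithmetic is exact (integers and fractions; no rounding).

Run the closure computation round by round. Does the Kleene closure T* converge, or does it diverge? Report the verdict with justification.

Detection: at round 0, diagonal entry (4, 4) turns strictly positive.
Key observation: the cycle 4->4 has total weight 8, which is strictly positive.
Answer: DIVERGES — positive cycle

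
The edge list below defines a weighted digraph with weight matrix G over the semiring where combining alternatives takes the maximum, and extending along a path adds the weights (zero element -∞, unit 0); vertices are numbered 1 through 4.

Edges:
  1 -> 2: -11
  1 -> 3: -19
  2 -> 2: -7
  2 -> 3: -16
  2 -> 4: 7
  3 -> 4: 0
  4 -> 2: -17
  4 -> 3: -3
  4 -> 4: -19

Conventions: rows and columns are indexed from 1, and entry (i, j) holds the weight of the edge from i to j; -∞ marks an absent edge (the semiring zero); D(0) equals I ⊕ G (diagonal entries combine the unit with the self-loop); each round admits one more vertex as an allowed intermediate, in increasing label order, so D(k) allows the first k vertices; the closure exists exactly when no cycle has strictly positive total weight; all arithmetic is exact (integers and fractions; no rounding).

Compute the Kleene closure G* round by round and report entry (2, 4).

D(0):
  [0, -11, -19, -∞]
  [-∞, 0, -16, 7]
  [-∞, -∞, 0, 0]
  [-∞, -17, -3, 0]
D(1):
  [0, -11, -19, -∞]
  [-∞, 0, -16, 7]
  [-∞, -∞, 0, 0]
  [-∞, -17, -3, 0]
D(2):
  [0, -11, -19, -4]
  [-∞, 0, -16, 7]
  [-∞, -∞, 0, 0]
  [-∞, -17, -3, 0]
D(3):
  [0, -11, -19, -4]
  [-∞, 0, -16, 7]
  [-∞, -∞, 0, 0]
  [-∞, -17, -3, 0]
D(4):
  [0, -11, -7, -4]
  [-∞, 0, 4, 7]
  [-∞, -17, 0, 0]
  [-∞, -17, -3, 0]
Answer: G*[2][4] = 7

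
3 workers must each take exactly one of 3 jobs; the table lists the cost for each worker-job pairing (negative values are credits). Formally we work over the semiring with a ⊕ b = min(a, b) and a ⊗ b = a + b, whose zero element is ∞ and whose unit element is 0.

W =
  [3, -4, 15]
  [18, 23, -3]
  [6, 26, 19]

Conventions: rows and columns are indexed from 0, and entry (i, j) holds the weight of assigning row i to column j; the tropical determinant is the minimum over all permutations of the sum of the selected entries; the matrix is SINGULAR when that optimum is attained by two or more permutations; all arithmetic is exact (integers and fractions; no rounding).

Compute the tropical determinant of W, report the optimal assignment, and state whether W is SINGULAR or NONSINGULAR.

σ = (0, 1, 2): 3 + 23 + 19 = 45
σ = (0, 2, 1): 3 + (-3) + 26 = 26
σ = (1, 0, 2): (-4) + 18 + 19 = 33
σ = (1, 2, 0): (-4) + (-3) + 6 = -1
σ = (2, 0, 1): 15 + 18 + 26 = 59
σ = (2, 1, 0): 15 + 23 + 6 = 44
Optimal value attained by: σ = (1, 2, 0).
Answer: det⊕(W) = -1; verdict: NONSINGULAR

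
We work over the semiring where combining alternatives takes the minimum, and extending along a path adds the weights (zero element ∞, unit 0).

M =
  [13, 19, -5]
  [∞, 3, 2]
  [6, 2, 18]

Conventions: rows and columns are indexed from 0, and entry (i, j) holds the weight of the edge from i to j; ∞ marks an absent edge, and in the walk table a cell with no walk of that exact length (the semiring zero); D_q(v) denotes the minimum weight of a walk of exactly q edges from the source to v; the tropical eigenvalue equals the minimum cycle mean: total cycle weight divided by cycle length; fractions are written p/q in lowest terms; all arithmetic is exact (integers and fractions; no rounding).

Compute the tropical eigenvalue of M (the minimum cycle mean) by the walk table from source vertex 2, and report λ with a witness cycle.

q=0: [∞, ∞, 0]
q=1: [6, 2, 18]
q=2: [19, 5, 1]
q=3: [7, 3, 7]
Optimal cycle mean attained by: cycle 0->2->0, total (-5) + 6, length 2.
Answer: λ = 1/2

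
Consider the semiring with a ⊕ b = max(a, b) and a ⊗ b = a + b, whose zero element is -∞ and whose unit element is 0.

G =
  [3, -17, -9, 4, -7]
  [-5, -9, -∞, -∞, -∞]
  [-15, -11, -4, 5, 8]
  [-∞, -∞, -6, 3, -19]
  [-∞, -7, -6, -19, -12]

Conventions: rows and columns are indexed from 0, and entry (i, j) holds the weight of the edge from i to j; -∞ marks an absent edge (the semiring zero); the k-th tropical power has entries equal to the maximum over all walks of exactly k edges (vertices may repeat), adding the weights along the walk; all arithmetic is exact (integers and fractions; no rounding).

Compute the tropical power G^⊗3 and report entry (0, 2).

G^⊗2:
  [6, -14, -2, 7, -1]
  [-2, -18, -14, -1, -12]
  [-12, 1, 2, 8, 4]
  [-21, -17, -3, 6, 2]
  [-12, -16, -10, -1, 2]
G^⊗3:
  [9, -8, 1, 10, 6]
  [1, -19, -7, 2, -6]
  [-4, -3, 2, 11, 10]
  [-18, -5, 0, 9, 5]
  [-9, -5, -4, 2, -2]
Key observation: the optimum is the walk 0->0->3->2, with weight 3 + 4 + (-6) = 1.
Optimal value attained by: walk 0->0->3->2.
Answer: (G^⊗3)[0][2] = 1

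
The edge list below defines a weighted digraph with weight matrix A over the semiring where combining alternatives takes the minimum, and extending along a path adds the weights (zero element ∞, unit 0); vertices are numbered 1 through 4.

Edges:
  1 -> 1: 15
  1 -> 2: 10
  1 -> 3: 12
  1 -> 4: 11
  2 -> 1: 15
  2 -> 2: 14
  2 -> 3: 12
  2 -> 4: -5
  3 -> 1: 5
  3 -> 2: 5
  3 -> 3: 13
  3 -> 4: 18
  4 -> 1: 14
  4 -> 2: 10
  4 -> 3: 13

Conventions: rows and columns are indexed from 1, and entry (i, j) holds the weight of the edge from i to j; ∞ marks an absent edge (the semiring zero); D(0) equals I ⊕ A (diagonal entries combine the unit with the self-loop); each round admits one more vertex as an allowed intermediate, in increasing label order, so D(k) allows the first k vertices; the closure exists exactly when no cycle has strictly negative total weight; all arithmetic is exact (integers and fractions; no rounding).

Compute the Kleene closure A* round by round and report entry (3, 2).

D(0):
  [0, 10, 12, 11]
  [15, 0, 12, -5]
  [5, 5, 0, 18]
  [14, 10, 13, 0]
D(1):
  [0, 10, 12, 11]
  [15, 0, 12, -5]
  [5, 5, 0, 16]
  [14, 10, 13, 0]
D(2):
  [0, 10, 12, 5]
  [15, 0, 12, -5]
  [5, 5, 0, 0]
  [14, 10, 13, 0]
D(3):
  [0, 10, 12, 5]
  [15, 0, 12, -5]
  [5, 5, 0, 0]
  [14, 10, 13, 0]
D(4):
  [0, 10, 12, 5]
  [9, 0, 8, -5]
  [5, 5, 0, 0]
  [14, 10, 13, 0]
Answer: A*[3][2] = 5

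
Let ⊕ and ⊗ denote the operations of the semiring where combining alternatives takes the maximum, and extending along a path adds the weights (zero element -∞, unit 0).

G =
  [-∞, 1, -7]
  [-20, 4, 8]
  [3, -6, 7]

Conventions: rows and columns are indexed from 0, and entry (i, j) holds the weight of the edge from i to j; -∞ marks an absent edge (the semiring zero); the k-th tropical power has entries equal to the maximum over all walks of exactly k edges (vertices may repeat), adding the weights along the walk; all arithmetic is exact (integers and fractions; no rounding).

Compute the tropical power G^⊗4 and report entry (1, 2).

G^⊗2:
  [-4, 5, 9]
  [11, 8, 15]
  [10, 4, 14]
G^⊗3:
  [12, 9, 16]
  [18, 12, 22]
  [17, 11, 21]
G^⊗4:
  [19, 13, 23]
  [25, 19, 29]
  [24, 18, 28]
Key observation: the optimum is the walk 1->2->2->2->2, with weight 8 + 7 + 7 + 7 = 29.
Optimal value attained by: walk 1->2->2->2->2.
Answer: (G^⊗4)[1][2] = 29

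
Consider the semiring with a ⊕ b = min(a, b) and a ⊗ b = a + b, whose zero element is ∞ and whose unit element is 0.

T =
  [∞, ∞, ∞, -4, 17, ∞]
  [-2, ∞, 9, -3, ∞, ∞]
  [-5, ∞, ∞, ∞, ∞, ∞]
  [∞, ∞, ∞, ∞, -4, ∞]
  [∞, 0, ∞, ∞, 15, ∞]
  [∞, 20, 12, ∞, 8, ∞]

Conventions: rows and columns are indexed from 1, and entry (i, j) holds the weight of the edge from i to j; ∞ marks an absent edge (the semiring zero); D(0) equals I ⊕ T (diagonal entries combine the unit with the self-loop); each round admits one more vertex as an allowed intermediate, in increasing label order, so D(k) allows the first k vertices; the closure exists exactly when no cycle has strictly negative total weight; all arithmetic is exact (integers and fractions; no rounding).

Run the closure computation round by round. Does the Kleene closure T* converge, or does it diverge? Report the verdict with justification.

D(0):
  [0, ∞, ∞, -4, 17, ∞]
  [-2, 0, 9, -3, ∞, ∞]
  [-5, ∞, 0, ∞, ∞, ∞]
  [∞, ∞, ∞, 0, -4, ∞]
  [∞, 0, ∞, ∞, 0, ∞]
  [∞, 20, 12, ∞, 8, 0]
D(1):
  [0, ∞, ∞, -4, 17, ∞]
  [-2, 0, 9, -6, 15, ∞]
  [-5, ∞, 0, -9, 12, ∞]
  [∞, ∞, ∞, 0, -4, ∞]
  [∞, 0, ∞, ∞, 0, ∞]
  [∞, 20, 12, ∞, 8, 0]
D(2):
  [0, ∞, ∞, -4, 17, ∞]
  [-2, 0, 9, -6, 15, ∞]
  [-5, ∞, 0, -9, 12, ∞]
  [∞, ∞, ∞, 0, -4, ∞]
  [-2, 0, 9, -6, 0, ∞]
  [18, 20, 12, 14, 8, 0]
D(3):
  [0, ∞, ∞, -4, 17, ∞]
  [-2, 0, 9, -6, 15, ∞]
  [-5, ∞, 0, -9, 12, ∞]
  [∞, ∞, ∞, 0, -4, ∞]
  [-2, 0, 9, -6, 0, ∞]
  [7, 20, 12, 3, 8, 0]
Detection: at round 4, diagonal entry (5, 5) turns strictly negative.
Key observation: the cycle 5->2->1->4->5 has total weight 0 + (-2) + (-4) + (-4), which is strictly negative.
Answer: DIVERGES — negative cycle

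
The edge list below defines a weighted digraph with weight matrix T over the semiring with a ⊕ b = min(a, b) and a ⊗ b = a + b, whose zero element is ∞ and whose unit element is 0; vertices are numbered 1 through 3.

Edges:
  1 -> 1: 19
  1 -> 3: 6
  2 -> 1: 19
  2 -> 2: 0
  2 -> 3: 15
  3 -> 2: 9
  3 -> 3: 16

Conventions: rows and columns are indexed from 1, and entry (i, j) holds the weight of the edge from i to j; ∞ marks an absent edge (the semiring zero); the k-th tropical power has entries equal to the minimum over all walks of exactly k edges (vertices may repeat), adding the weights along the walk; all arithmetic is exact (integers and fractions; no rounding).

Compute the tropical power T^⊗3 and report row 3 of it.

T^⊗2:
  [38, 15, 22]
  [19, 0, 15]
  [28, 9, 24]
T^⊗3:
  [34, 15, 30]
  [19, 0, 15]
  [28, 9, 24]
Answer: row 3 of T^⊗3 = [28, 9, 24]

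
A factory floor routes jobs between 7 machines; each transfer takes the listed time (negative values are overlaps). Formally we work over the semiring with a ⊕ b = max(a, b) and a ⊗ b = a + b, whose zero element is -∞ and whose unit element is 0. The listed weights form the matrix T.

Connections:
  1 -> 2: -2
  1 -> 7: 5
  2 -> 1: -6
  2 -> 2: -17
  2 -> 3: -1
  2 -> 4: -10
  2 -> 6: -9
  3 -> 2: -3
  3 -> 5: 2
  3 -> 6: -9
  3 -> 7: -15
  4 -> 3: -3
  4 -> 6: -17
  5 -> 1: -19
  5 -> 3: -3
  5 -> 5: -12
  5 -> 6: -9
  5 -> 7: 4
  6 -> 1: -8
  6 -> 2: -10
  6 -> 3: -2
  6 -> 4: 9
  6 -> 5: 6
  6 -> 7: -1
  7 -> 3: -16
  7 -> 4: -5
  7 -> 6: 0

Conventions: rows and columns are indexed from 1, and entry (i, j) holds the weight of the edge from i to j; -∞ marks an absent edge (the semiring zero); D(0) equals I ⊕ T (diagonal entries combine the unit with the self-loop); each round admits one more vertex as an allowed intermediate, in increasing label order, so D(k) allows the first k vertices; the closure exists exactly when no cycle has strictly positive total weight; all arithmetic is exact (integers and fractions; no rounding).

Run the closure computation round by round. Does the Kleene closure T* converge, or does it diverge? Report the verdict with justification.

D(0):
  [0, -2, -∞, -∞, -∞, -∞, 5]
  [-6, 0, -1, -10, -∞, -9, -∞]
  [-∞, -3, 0, -∞, 2, -9, -15]
  [-∞, -∞, -3, 0, -∞, -17, -∞]
  [-19, -∞, -3, -∞, 0, -9, 4]
  [-8, -10, -2, 9, 6, 0, -1]
  [-∞, -∞, -16, -5, -∞, 0, 0]
D(1):
  [0, -2, -∞, -∞, -∞, -∞, 5]
  [-6, 0, -1, -10, -∞, -9, -1]
  [-∞, -3, 0, -∞, 2, -9, -15]
  [-∞, -∞, -3, 0, -∞, -17, -∞]
  [-19, -21, -3, -∞, 0, -9, 4]
  [-8, -10, -2, 9, 6, 0, -1]
  [-∞, -∞, -16, -5, -∞, 0, 0]
D(2):
  [0, -2, -3, -12, -∞, -11, 5]
  [-6, 0, -1, -10, -∞, -9, -1]
  [-9, -3, 0, -13, 2, -9, -4]
  [-∞, -∞, -3, 0, -∞, -17, -∞]
  [-19, -21, -3, -31, 0, -9, 4]
  [-8, -10, -2, 9, 6, 0, -1]
  [-∞, -∞, -16, -5, -∞, 0, 0]
D(3):
  [0, -2, -3, -12, -1, -11, 5]
  [-6, 0, -1, -10, 1, -9, -1]
  [-9, -3, 0, -13, 2, -9, -4]
  [-12, -6, -3, 0, -1, -12, -7]
  [-12, -6, -3, -16, 0, -9, 4]
  [-8, -5, -2, 9, 6, 0, -1]
  [-25, -19, -16, -5, -14, 0, 0]
D(4):
  [0, -2, -3, -12, -1, -11, 5]
  [-6, 0, -1, -10, 1, -9, -1]
  [-9, -3, 0, -13, 2, -9, -4]
  [-12, -6, -3, 0, -1, -12, -7]
  [-12, -6, -3, -16, 0, -9, 4]
  [-3, 3, 6, 9, 8, 0, 2]
  [-17, -11, -8, -5, -6, 0, 0]
D(5):
  [0, -2, -3, -12, -1, -10, 5]
  [-6, 0, -1, -10, 1, -8, 5]
  [-9, -3, 0, -13, 2, -7, 6]
  [-12, -6, -3, 0, -1, -10, 3]
  [-12, -6, -3, -16, 0, -9, 4]
  [-3, 3, 6, 9, 8, 0, 12]
  [-17, -11, -8, -5, -6, 0, 0]
Detection: at round 6, diagonal entry (7, 7) turns strictly positive.
Key observation: the cycle 7->6->3->5->7 has total weight 0 + (-2) + 2 + 4, which is strictly positive.
Answer: DIVERGES — positive cycle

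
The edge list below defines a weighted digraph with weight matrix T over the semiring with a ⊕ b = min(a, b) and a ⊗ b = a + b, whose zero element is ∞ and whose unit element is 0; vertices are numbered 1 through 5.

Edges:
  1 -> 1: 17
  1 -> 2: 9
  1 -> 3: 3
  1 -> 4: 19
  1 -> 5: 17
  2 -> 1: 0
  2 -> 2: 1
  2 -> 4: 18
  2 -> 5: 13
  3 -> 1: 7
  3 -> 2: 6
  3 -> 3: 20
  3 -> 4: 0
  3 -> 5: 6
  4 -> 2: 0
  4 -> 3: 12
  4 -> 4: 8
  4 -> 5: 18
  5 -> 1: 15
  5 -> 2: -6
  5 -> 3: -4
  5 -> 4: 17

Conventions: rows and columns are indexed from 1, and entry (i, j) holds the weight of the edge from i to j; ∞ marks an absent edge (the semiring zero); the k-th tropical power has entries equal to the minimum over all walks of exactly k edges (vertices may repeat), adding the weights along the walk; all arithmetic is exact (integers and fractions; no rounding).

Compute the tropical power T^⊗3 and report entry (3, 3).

T^⊗2:
  [9, 9, 13, 3, 9]
  [1, 2, 3, 19, 14]
  [6, 0, 2, 8, 18]
  [0, 1, 14, 12, 13]
  [-6, -5, 16, -4, 2]
T^⊗3:
  [9, 3, 5, 11, 19]
  [2, 3, 4, 3, 9]
  [0, 1, 9, 2, 8]
  [1, 2, 3, 14, 14]
  [-5, -4, -3, 4, 8]
Key observation: the optimum is the walk 3->2->1->3, with weight 6 + 0 + 3 = 9.
Optimal value attained by: walk 3->2->1->3.
Answer: (T^⊗3)[3][3] = 9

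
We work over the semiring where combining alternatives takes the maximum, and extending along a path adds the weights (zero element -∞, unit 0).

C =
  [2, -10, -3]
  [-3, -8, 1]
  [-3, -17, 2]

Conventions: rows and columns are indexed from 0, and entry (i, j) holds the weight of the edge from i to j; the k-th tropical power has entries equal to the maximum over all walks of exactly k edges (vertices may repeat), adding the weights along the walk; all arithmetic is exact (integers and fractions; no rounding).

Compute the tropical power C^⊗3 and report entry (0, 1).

C^⊗2:
  [4, -8, -1]
  [-1, -13, 3]
  [-1, -13, 4]
C^⊗3:
  [6, -6, 1]
  [1, -11, 5]
  [1, -11, 6]
Key observation: the optimum is the walk 0->0->0->1, with weight 2 + 2 + (-10) = -6.
Optimal value attained by: walk 0->0->0->1.
Answer: (C^⊗3)[0][1] = -6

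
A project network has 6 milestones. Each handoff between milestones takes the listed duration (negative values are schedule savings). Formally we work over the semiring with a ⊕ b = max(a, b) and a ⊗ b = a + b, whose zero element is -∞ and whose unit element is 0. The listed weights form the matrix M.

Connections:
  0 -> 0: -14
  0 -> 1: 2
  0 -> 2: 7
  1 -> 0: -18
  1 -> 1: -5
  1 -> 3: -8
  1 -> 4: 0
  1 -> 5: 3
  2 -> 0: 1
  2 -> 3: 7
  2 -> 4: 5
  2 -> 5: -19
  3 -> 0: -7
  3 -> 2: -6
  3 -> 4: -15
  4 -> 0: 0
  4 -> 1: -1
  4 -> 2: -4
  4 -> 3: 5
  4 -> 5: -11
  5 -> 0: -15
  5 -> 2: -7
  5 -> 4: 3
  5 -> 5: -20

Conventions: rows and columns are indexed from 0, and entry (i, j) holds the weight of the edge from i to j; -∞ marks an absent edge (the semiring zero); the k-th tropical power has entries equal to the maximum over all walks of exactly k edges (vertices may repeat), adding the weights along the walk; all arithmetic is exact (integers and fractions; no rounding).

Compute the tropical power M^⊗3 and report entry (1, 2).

M^⊗2:
  [8, -3, -7, 14, 12, 5]
  [0, -1, -4, 5, 6, -2]
  [5, 4, 8, 10, -8, -6]
  [-5, -5, 0, 1, -1, -25]
  [-2, 2, 7, 3, 1, 2]
  [3, 2, -1, 8, -2, -8]
M^⊗3:
  [12, 11, 15, 17, 8, 1]
  [6, 5, 7, 11, 1, 2]
  [9, 7, 12, 15, 13, 7]
  [1, -2, 2, 7, 5, -2]
  [8, 0, 5, 14, 12, 5]
  [1, 5, 10, 6, 4, 5]
Key observation: the optimum is the walk 1->4->0->2, with weight 0 + 0 + 7 = 7.
Optimal value attained by: walk 1->4->0->2.
Answer: (M^⊗3)[1][2] = 7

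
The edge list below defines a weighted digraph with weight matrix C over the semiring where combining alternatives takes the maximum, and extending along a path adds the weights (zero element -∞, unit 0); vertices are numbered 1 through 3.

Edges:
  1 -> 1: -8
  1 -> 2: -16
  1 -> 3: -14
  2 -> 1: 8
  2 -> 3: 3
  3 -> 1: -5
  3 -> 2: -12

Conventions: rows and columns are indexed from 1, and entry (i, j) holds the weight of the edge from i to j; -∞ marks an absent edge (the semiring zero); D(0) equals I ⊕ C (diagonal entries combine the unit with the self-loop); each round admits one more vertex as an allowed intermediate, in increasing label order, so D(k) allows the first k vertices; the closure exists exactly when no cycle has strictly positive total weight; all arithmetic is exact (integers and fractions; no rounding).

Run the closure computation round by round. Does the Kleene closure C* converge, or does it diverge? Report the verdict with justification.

D(0):
  [0, -16, -14]
  [8, 0, 3]
  [-5, -12, 0]
D(1):
  [0, -16, -14]
  [8, 0, 3]
  [-5, -12, 0]
D(2):
  [0, -16, -13]
  [8, 0, 3]
  [-4, -12, 0]
D(3):
  [0, -16, -13]
  [8, 0, 3]
  [-4, -12, 0]
Key observation: every diagonal entry stays at the unit through all rounds, so no improving cycle exists.
Answer: CONVERGES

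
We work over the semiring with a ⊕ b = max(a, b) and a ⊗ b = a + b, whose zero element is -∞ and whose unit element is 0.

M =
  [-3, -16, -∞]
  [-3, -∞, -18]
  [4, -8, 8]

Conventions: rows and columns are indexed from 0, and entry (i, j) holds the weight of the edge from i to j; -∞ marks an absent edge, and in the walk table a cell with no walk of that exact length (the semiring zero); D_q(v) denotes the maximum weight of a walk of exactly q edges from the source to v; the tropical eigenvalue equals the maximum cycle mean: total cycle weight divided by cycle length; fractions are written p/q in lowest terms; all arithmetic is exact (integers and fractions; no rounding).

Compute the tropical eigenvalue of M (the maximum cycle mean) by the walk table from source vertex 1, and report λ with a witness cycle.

q=0: [-∞, 0, -∞]
q=1: [-3, -∞, -18]
q=2: [-6, -19, -10]
q=3: [-6, -18, -2]
Optimal cycle mean attained by: cycle 2->2, total 8, length 1.
Answer: λ = 8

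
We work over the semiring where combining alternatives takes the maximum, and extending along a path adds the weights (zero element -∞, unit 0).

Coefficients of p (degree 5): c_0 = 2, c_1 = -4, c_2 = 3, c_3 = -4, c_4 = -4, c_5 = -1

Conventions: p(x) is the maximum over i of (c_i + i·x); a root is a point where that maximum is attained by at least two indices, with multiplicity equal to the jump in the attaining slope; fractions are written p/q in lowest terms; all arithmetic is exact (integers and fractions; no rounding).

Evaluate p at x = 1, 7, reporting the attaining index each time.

p(1) = max(2+0·1=2, -4+1·1=-3, 3+2·1=5, -4+3·1=-1, -4+4·1=0, -1+5·1=4) = 5 (attained by i=2)
p(7) = max(2+0·7=2, -4+1·7=3, 3+2·7=17, -4+3·7=17, -4+4·7=24, -1+5·7=34) = 34 (attained by i=5)
Answer: p(1) = 5; p(7) = 34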